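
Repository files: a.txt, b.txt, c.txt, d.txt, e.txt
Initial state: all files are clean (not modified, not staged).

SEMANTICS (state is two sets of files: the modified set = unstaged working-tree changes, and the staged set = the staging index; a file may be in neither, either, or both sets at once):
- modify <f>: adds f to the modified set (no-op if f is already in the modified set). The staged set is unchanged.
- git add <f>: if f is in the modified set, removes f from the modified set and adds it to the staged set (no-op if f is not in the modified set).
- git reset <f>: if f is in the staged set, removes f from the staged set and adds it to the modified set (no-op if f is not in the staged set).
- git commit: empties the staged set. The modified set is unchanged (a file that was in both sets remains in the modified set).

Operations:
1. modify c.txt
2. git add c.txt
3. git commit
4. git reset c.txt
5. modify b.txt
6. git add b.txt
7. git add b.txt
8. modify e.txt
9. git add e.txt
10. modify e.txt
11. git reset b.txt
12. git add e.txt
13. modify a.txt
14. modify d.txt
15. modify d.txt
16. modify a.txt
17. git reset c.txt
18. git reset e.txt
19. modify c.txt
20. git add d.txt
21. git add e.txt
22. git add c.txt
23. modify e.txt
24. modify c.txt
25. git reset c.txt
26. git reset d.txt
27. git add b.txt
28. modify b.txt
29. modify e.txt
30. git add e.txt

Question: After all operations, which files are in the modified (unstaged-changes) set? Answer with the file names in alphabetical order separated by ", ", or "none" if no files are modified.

Answer: a.txt, b.txt, c.txt, d.txt

Derivation:
After op 1 (modify c.txt): modified={c.txt} staged={none}
After op 2 (git add c.txt): modified={none} staged={c.txt}
After op 3 (git commit): modified={none} staged={none}
After op 4 (git reset c.txt): modified={none} staged={none}
After op 5 (modify b.txt): modified={b.txt} staged={none}
After op 6 (git add b.txt): modified={none} staged={b.txt}
After op 7 (git add b.txt): modified={none} staged={b.txt}
After op 8 (modify e.txt): modified={e.txt} staged={b.txt}
After op 9 (git add e.txt): modified={none} staged={b.txt, e.txt}
After op 10 (modify e.txt): modified={e.txt} staged={b.txt, e.txt}
After op 11 (git reset b.txt): modified={b.txt, e.txt} staged={e.txt}
After op 12 (git add e.txt): modified={b.txt} staged={e.txt}
After op 13 (modify a.txt): modified={a.txt, b.txt} staged={e.txt}
After op 14 (modify d.txt): modified={a.txt, b.txt, d.txt} staged={e.txt}
After op 15 (modify d.txt): modified={a.txt, b.txt, d.txt} staged={e.txt}
After op 16 (modify a.txt): modified={a.txt, b.txt, d.txt} staged={e.txt}
After op 17 (git reset c.txt): modified={a.txt, b.txt, d.txt} staged={e.txt}
After op 18 (git reset e.txt): modified={a.txt, b.txt, d.txt, e.txt} staged={none}
After op 19 (modify c.txt): modified={a.txt, b.txt, c.txt, d.txt, e.txt} staged={none}
After op 20 (git add d.txt): modified={a.txt, b.txt, c.txt, e.txt} staged={d.txt}
After op 21 (git add e.txt): modified={a.txt, b.txt, c.txt} staged={d.txt, e.txt}
After op 22 (git add c.txt): modified={a.txt, b.txt} staged={c.txt, d.txt, e.txt}
After op 23 (modify e.txt): modified={a.txt, b.txt, e.txt} staged={c.txt, d.txt, e.txt}
After op 24 (modify c.txt): modified={a.txt, b.txt, c.txt, e.txt} staged={c.txt, d.txt, e.txt}
After op 25 (git reset c.txt): modified={a.txt, b.txt, c.txt, e.txt} staged={d.txt, e.txt}
After op 26 (git reset d.txt): modified={a.txt, b.txt, c.txt, d.txt, e.txt} staged={e.txt}
After op 27 (git add b.txt): modified={a.txt, c.txt, d.txt, e.txt} staged={b.txt, e.txt}
After op 28 (modify b.txt): modified={a.txt, b.txt, c.txt, d.txt, e.txt} staged={b.txt, e.txt}
After op 29 (modify e.txt): modified={a.txt, b.txt, c.txt, d.txt, e.txt} staged={b.txt, e.txt}
After op 30 (git add e.txt): modified={a.txt, b.txt, c.txt, d.txt} staged={b.txt, e.txt}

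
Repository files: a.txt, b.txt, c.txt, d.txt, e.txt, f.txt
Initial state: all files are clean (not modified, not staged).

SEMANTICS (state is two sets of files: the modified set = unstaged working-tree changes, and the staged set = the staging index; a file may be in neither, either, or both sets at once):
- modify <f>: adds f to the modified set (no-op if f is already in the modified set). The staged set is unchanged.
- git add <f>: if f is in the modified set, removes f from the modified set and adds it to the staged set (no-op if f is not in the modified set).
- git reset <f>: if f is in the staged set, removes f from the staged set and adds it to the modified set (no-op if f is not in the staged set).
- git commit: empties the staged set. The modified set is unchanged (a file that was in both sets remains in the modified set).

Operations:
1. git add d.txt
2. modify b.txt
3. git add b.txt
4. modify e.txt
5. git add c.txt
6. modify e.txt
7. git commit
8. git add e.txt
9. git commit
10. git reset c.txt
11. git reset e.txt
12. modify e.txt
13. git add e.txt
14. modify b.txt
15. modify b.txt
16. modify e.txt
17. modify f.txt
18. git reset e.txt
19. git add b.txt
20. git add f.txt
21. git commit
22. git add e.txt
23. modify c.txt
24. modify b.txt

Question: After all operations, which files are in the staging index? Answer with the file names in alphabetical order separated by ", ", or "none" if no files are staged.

Answer: e.txt

Derivation:
After op 1 (git add d.txt): modified={none} staged={none}
After op 2 (modify b.txt): modified={b.txt} staged={none}
After op 3 (git add b.txt): modified={none} staged={b.txt}
After op 4 (modify e.txt): modified={e.txt} staged={b.txt}
After op 5 (git add c.txt): modified={e.txt} staged={b.txt}
After op 6 (modify e.txt): modified={e.txt} staged={b.txt}
After op 7 (git commit): modified={e.txt} staged={none}
After op 8 (git add e.txt): modified={none} staged={e.txt}
After op 9 (git commit): modified={none} staged={none}
After op 10 (git reset c.txt): modified={none} staged={none}
After op 11 (git reset e.txt): modified={none} staged={none}
After op 12 (modify e.txt): modified={e.txt} staged={none}
After op 13 (git add e.txt): modified={none} staged={e.txt}
After op 14 (modify b.txt): modified={b.txt} staged={e.txt}
After op 15 (modify b.txt): modified={b.txt} staged={e.txt}
After op 16 (modify e.txt): modified={b.txt, e.txt} staged={e.txt}
After op 17 (modify f.txt): modified={b.txt, e.txt, f.txt} staged={e.txt}
After op 18 (git reset e.txt): modified={b.txt, e.txt, f.txt} staged={none}
After op 19 (git add b.txt): modified={e.txt, f.txt} staged={b.txt}
After op 20 (git add f.txt): modified={e.txt} staged={b.txt, f.txt}
After op 21 (git commit): modified={e.txt} staged={none}
After op 22 (git add e.txt): modified={none} staged={e.txt}
After op 23 (modify c.txt): modified={c.txt} staged={e.txt}
After op 24 (modify b.txt): modified={b.txt, c.txt} staged={e.txt}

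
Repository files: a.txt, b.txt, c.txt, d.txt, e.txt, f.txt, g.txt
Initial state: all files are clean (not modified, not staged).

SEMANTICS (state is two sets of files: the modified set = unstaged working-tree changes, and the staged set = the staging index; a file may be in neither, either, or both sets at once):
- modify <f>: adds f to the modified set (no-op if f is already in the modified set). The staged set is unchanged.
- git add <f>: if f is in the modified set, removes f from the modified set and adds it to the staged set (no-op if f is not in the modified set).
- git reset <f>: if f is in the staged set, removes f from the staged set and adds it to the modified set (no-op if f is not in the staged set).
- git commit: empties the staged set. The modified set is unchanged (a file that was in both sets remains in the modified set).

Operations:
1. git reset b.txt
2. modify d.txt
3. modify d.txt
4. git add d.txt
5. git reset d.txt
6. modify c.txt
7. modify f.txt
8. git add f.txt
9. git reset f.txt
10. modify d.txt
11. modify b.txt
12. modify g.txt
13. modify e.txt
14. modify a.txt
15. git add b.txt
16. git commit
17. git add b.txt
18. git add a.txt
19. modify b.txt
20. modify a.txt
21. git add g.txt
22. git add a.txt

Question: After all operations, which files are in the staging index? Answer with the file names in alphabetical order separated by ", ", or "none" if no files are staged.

After op 1 (git reset b.txt): modified={none} staged={none}
After op 2 (modify d.txt): modified={d.txt} staged={none}
After op 3 (modify d.txt): modified={d.txt} staged={none}
After op 4 (git add d.txt): modified={none} staged={d.txt}
After op 5 (git reset d.txt): modified={d.txt} staged={none}
After op 6 (modify c.txt): modified={c.txt, d.txt} staged={none}
After op 7 (modify f.txt): modified={c.txt, d.txt, f.txt} staged={none}
After op 8 (git add f.txt): modified={c.txt, d.txt} staged={f.txt}
After op 9 (git reset f.txt): modified={c.txt, d.txt, f.txt} staged={none}
After op 10 (modify d.txt): modified={c.txt, d.txt, f.txt} staged={none}
After op 11 (modify b.txt): modified={b.txt, c.txt, d.txt, f.txt} staged={none}
After op 12 (modify g.txt): modified={b.txt, c.txt, d.txt, f.txt, g.txt} staged={none}
After op 13 (modify e.txt): modified={b.txt, c.txt, d.txt, e.txt, f.txt, g.txt} staged={none}
After op 14 (modify a.txt): modified={a.txt, b.txt, c.txt, d.txt, e.txt, f.txt, g.txt} staged={none}
After op 15 (git add b.txt): modified={a.txt, c.txt, d.txt, e.txt, f.txt, g.txt} staged={b.txt}
After op 16 (git commit): modified={a.txt, c.txt, d.txt, e.txt, f.txt, g.txt} staged={none}
After op 17 (git add b.txt): modified={a.txt, c.txt, d.txt, e.txt, f.txt, g.txt} staged={none}
After op 18 (git add a.txt): modified={c.txt, d.txt, e.txt, f.txt, g.txt} staged={a.txt}
After op 19 (modify b.txt): modified={b.txt, c.txt, d.txt, e.txt, f.txt, g.txt} staged={a.txt}
After op 20 (modify a.txt): modified={a.txt, b.txt, c.txt, d.txt, e.txt, f.txt, g.txt} staged={a.txt}
After op 21 (git add g.txt): modified={a.txt, b.txt, c.txt, d.txt, e.txt, f.txt} staged={a.txt, g.txt}
After op 22 (git add a.txt): modified={b.txt, c.txt, d.txt, e.txt, f.txt} staged={a.txt, g.txt}

Answer: a.txt, g.txt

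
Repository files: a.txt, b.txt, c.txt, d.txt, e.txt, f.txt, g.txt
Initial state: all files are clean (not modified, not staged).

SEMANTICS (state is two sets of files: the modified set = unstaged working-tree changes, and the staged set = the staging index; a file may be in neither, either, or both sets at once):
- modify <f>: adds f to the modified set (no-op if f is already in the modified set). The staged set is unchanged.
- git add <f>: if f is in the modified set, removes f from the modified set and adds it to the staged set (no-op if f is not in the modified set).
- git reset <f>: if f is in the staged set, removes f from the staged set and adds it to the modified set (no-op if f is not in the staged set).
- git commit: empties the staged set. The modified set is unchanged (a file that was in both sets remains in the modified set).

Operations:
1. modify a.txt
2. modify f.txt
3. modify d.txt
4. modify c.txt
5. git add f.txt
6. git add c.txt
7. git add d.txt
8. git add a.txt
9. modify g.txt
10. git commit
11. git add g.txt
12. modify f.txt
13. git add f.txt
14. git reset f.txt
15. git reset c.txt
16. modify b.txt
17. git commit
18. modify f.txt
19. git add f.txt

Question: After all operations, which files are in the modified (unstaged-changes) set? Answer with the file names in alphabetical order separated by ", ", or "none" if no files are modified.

Answer: b.txt

Derivation:
After op 1 (modify a.txt): modified={a.txt} staged={none}
After op 2 (modify f.txt): modified={a.txt, f.txt} staged={none}
After op 3 (modify d.txt): modified={a.txt, d.txt, f.txt} staged={none}
After op 4 (modify c.txt): modified={a.txt, c.txt, d.txt, f.txt} staged={none}
After op 5 (git add f.txt): modified={a.txt, c.txt, d.txt} staged={f.txt}
After op 6 (git add c.txt): modified={a.txt, d.txt} staged={c.txt, f.txt}
After op 7 (git add d.txt): modified={a.txt} staged={c.txt, d.txt, f.txt}
After op 8 (git add a.txt): modified={none} staged={a.txt, c.txt, d.txt, f.txt}
After op 9 (modify g.txt): modified={g.txt} staged={a.txt, c.txt, d.txt, f.txt}
After op 10 (git commit): modified={g.txt} staged={none}
After op 11 (git add g.txt): modified={none} staged={g.txt}
After op 12 (modify f.txt): modified={f.txt} staged={g.txt}
After op 13 (git add f.txt): modified={none} staged={f.txt, g.txt}
After op 14 (git reset f.txt): modified={f.txt} staged={g.txt}
After op 15 (git reset c.txt): modified={f.txt} staged={g.txt}
After op 16 (modify b.txt): modified={b.txt, f.txt} staged={g.txt}
After op 17 (git commit): modified={b.txt, f.txt} staged={none}
After op 18 (modify f.txt): modified={b.txt, f.txt} staged={none}
After op 19 (git add f.txt): modified={b.txt} staged={f.txt}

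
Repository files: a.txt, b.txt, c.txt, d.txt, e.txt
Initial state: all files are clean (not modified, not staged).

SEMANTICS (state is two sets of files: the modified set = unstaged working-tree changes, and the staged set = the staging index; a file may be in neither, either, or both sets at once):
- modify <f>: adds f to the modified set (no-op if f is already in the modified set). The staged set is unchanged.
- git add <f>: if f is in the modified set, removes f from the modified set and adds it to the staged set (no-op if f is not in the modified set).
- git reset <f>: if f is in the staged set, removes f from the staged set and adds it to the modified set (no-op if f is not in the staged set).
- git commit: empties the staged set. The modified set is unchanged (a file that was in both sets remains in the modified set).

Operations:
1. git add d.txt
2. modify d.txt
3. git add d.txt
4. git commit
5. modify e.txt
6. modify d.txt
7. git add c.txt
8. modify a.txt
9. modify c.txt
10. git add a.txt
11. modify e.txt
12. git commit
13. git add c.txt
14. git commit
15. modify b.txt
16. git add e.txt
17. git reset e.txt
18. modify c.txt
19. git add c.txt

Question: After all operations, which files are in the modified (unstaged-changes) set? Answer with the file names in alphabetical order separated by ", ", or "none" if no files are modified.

Answer: b.txt, d.txt, e.txt

Derivation:
After op 1 (git add d.txt): modified={none} staged={none}
After op 2 (modify d.txt): modified={d.txt} staged={none}
After op 3 (git add d.txt): modified={none} staged={d.txt}
After op 4 (git commit): modified={none} staged={none}
After op 5 (modify e.txt): modified={e.txt} staged={none}
After op 6 (modify d.txt): modified={d.txt, e.txt} staged={none}
After op 7 (git add c.txt): modified={d.txt, e.txt} staged={none}
After op 8 (modify a.txt): modified={a.txt, d.txt, e.txt} staged={none}
After op 9 (modify c.txt): modified={a.txt, c.txt, d.txt, e.txt} staged={none}
After op 10 (git add a.txt): modified={c.txt, d.txt, e.txt} staged={a.txt}
After op 11 (modify e.txt): modified={c.txt, d.txt, e.txt} staged={a.txt}
After op 12 (git commit): modified={c.txt, d.txt, e.txt} staged={none}
After op 13 (git add c.txt): modified={d.txt, e.txt} staged={c.txt}
After op 14 (git commit): modified={d.txt, e.txt} staged={none}
After op 15 (modify b.txt): modified={b.txt, d.txt, e.txt} staged={none}
After op 16 (git add e.txt): modified={b.txt, d.txt} staged={e.txt}
After op 17 (git reset e.txt): modified={b.txt, d.txt, e.txt} staged={none}
After op 18 (modify c.txt): modified={b.txt, c.txt, d.txt, e.txt} staged={none}
After op 19 (git add c.txt): modified={b.txt, d.txt, e.txt} staged={c.txt}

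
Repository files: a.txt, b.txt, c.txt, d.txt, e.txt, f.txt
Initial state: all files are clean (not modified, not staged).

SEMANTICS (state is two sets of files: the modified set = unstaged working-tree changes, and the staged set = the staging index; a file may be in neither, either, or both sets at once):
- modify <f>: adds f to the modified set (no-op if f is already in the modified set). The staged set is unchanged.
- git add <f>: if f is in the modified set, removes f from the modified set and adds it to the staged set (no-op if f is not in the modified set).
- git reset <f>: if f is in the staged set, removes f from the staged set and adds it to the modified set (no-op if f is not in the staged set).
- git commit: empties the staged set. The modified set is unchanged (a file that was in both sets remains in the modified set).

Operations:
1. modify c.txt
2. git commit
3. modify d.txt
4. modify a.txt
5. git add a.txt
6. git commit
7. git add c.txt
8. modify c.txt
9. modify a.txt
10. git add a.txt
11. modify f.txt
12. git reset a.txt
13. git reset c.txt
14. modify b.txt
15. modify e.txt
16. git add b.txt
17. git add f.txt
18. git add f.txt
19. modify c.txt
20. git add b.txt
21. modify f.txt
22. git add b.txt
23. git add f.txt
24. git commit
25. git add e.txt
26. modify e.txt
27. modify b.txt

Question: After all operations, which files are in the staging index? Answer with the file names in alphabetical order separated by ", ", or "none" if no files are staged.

Answer: e.txt

Derivation:
After op 1 (modify c.txt): modified={c.txt} staged={none}
After op 2 (git commit): modified={c.txt} staged={none}
After op 3 (modify d.txt): modified={c.txt, d.txt} staged={none}
After op 4 (modify a.txt): modified={a.txt, c.txt, d.txt} staged={none}
After op 5 (git add a.txt): modified={c.txt, d.txt} staged={a.txt}
After op 6 (git commit): modified={c.txt, d.txt} staged={none}
After op 7 (git add c.txt): modified={d.txt} staged={c.txt}
After op 8 (modify c.txt): modified={c.txt, d.txt} staged={c.txt}
After op 9 (modify a.txt): modified={a.txt, c.txt, d.txt} staged={c.txt}
After op 10 (git add a.txt): modified={c.txt, d.txt} staged={a.txt, c.txt}
After op 11 (modify f.txt): modified={c.txt, d.txt, f.txt} staged={a.txt, c.txt}
After op 12 (git reset a.txt): modified={a.txt, c.txt, d.txt, f.txt} staged={c.txt}
After op 13 (git reset c.txt): modified={a.txt, c.txt, d.txt, f.txt} staged={none}
After op 14 (modify b.txt): modified={a.txt, b.txt, c.txt, d.txt, f.txt} staged={none}
After op 15 (modify e.txt): modified={a.txt, b.txt, c.txt, d.txt, e.txt, f.txt} staged={none}
After op 16 (git add b.txt): modified={a.txt, c.txt, d.txt, e.txt, f.txt} staged={b.txt}
After op 17 (git add f.txt): modified={a.txt, c.txt, d.txt, e.txt} staged={b.txt, f.txt}
After op 18 (git add f.txt): modified={a.txt, c.txt, d.txt, e.txt} staged={b.txt, f.txt}
After op 19 (modify c.txt): modified={a.txt, c.txt, d.txt, e.txt} staged={b.txt, f.txt}
After op 20 (git add b.txt): modified={a.txt, c.txt, d.txt, e.txt} staged={b.txt, f.txt}
After op 21 (modify f.txt): modified={a.txt, c.txt, d.txt, e.txt, f.txt} staged={b.txt, f.txt}
After op 22 (git add b.txt): modified={a.txt, c.txt, d.txt, e.txt, f.txt} staged={b.txt, f.txt}
After op 23 (git add f.txt): modified={a.txt, c.txt, d.txt, e.txt} staged={b.txt, f.txt}
After op 24 (git commit): modified={a.txt, c.txt, d.txt, e.txt} staged={none}
After op 25 (git add e.txt): modified={a.txt, c.txt, d.txt} staged={e.txt}
After op 26 (modify e.txt): modified={a.txt, c.txt, d.txt, e.txt} staged={e.txt}
After op 27 (modify b.txt): modified={a.txt, b.txt, c.txt, d.txt, e.txt} staged={e.txt}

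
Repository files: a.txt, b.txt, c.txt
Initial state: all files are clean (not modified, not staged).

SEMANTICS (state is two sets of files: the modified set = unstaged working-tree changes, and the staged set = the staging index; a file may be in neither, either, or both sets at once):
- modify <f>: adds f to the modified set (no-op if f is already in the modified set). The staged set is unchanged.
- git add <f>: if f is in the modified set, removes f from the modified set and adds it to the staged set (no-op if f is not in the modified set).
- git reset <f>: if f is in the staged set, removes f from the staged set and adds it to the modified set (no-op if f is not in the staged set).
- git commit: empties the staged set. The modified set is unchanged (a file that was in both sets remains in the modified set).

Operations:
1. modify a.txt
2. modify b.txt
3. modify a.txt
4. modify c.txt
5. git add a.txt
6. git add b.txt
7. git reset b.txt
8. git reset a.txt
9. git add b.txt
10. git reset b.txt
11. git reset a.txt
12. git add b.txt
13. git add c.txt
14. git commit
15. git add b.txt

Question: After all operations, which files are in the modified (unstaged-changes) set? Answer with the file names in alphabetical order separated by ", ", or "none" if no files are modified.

Answer: a.txt

Derivation:
After op 1 (modify a.txt): modified={a.txt} staged={none}
After op 2 (modify b.txt): modified={a.txt, b.txt} staged={none}
After op 3 (modify a.txt): modified={a.txt, b.txt} staged={none}
After op 4 (modify c.txt): modified={a.txt, b.txt, c.txt} staged={none}
After op 5 (git add a.txt): modified={b.txt, c.txt} staged={a.txt}
After op 6 (git add b.txt): modified={c.txt} staged={a.txt, b.txt}
After op 7 (git reset b.txt): modified={b.txt, c.txt} staged={a.txt}
After op 8 (git reset a.txt): modified={a.txt, b.txt, c.txt} staged={none}
After op 9 (git add b.txt): modified={a.txt, c.txt} staged={b.txt}
After op 10 (git reset b.txt): modified={a.txt, b.txt, c.txt} staged={none}
After op 11 (git reset a.txt): modified={a.txt, b.txt, c.txt} staged={none}
After op 12 (git add b.txt): modified={a.txt, c.txt} staged={b.txt}
After op 13 (git add c.txt): modified={a.txt} staged={b.txt, c.txt}
After op 14 (git commit): modified={a.txt} staged={none}
After op 15 (git add b.txt): modified={a.txt} staged={none}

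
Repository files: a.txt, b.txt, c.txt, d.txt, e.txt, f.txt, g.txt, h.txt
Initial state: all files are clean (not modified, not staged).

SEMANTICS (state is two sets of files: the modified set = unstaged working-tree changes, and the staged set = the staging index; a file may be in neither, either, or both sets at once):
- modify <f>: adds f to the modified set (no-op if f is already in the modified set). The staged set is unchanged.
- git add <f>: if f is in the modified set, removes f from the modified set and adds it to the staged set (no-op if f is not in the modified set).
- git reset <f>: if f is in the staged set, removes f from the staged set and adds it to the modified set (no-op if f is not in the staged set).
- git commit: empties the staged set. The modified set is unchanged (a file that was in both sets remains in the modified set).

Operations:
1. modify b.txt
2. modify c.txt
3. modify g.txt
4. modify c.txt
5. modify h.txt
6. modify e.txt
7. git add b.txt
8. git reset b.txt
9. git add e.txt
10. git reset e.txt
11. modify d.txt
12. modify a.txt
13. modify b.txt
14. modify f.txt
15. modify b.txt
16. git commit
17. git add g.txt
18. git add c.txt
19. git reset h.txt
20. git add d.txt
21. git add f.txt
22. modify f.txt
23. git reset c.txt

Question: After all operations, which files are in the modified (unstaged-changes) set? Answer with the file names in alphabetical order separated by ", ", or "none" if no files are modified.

Answer: a.txt, b.txt, c.txt, e.txt, f.txt, h.txt

Derivation:
After op 1 (modify b.txt): modified={b.txt} staged={none}
After op 2 (modify c.txt): modified={b.txt, c.txt} staged={none}
After op 3 (modify g.txt): modified={b.txt, c.txt, g.txt} staged={none}
After op 4 (modify c.txt): modified={b.txt, c.txt, g.txt} staged={none}
After op 5 (modify h.txt): modified={b.txt, c.txt, g.txt, h.txt} staged={none}
After op 6 (modify e.txt): modified={b.txt, c.txt, e.txt, g.txt, h.txt} staged={none}
After op 7 (git add b.txt): modified={c.txt, e.txt, g.txt, h.txt} staged={b.txt}
After op 8 (git reset b.txt): modified={b.txt, c.txt, e.txt, g.txt, h.txt} staged={none}
After op 9 (git add e.txt): modified={b.txt, c.txt, g.txt, h.txt} staged={e.txt}
After op 10 (git reset e.txt): modified={b.txt, c.txt, e.txt, g.txt, h.txt} staged={none}
After op 11 (modify d.txt): modified={b.txt, c.txt, d.txt, e.txt, g.txt, h.txt} staged={none}
After op 12 (modify a.txt): modified={a.txt, b.txt, c.txt, d.txt, e.txt, g.txt, h.txt} staged={none}
After op 13 (modify b.txt): modified={a.txt, b.txt, c.txt, d.txt, e.txt, g.txt, h.txt} staged={none}
After op 14 (modify f.txt): modified={a.txt, b.txt, c.txt, d.txt, e.txt, f.txt, g.txt, h.txt} staged={none}
After op 15 (modify b.txt): modified={a.txt, b.txt, c.txt, d.txt, e.txt, f.txt, g.txt, h.txt} staged={none}
After op 16 (git commit): modified={a.txt, b.txt, c.txt, d.txt, e.txt, f.txt, g.txt, h.txt} staged={none}
After op 17 (git add g.txt): modified={a.txt, b.txt, c.txt, d.txt, e.txt, f.txt, h.txt} staged={g.txt}
After op 18 (git add c.txt): modified={a.txt, b.txt, d.txt, e.txt, f.txt, h.txt} staged={c.txt, g.txt}
After op 19 (git reset h.txt): modified={a.txt, b.txt, d.txt, e.txt, f.txt, h.txt} staged={c.txt, g.txt}
After op 20 (git add d.txt): modified={a.txt, b.txt, e.txt, f.txt, h.txt} staged={c.txt, d.txt, g.txt}
After op 21 (git add f.txt): modified={a.txt, b.txt, e.txt, h.txt} staged={c.txt, d.txt, f.txt, g.txt}
After op 22 (modify f.txt): modified={a.txt, b.txt, e.txt, f.txt, h.txt} staged={c.txt, d.txt, f.txt, g.txt}
After op 23 (git reset c.txt): modified={a.txt, b.txt, c.txt, e.txt, f.txt, h.txt} staged={d.txt, f.txt, g.txt}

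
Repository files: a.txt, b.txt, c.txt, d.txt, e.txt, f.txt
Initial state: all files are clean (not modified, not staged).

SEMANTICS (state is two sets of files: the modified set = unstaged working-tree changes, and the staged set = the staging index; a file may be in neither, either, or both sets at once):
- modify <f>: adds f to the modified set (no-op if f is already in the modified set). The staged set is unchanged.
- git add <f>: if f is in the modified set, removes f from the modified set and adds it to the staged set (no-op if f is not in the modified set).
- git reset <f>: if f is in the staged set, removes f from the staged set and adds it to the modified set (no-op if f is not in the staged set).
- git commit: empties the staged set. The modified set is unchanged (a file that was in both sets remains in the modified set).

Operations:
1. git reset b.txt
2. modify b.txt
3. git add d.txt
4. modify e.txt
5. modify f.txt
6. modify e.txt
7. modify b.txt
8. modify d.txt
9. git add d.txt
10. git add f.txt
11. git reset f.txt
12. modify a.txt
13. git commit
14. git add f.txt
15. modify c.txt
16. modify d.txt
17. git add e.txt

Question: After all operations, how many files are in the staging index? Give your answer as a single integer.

Answer: 2

Derivation:
After op 1 (git reset b.txt): modified={none} staged={none}
After op 2 (modify b.txt): modified={b.txt} staged={none}
After op 3 (git add d.txt): modified={b.txt} staged={none}
After op 4 (modify e.txt): modified={b.txt, e.txt} staged={none}
After op 5 (modify f.txt): modified={b.txt, e.txt, f.txt} staged={none}
After op 6 (modify e.txt): modified={b.txt, e.txt, f.txt} staged={none}
After op 7 (modify b.txt): modified={b.txt, e.txt, f.txt} staged={none}
After op 8 (modify d.txt): modified={b.txt, d.txt, e.txt, f.txt} staged={none}
After op 9 (git add d.txt): modified={b.txt, e.txt, f.txt} staged={d.txt}
After op 10 (git add f.txt): modified={b.txt, e.txt} staged={d.txt, f.txt}
After op 11 (git reset f.txt): modified={b.txt, e.txt, f.txt} staged={d.txt}
After op 12 (modify a.txt): modified={a.txt, b.txt, e.txt, f.txt} staged={d.txt}
After op 13 (git commit): modified={a.txt, b.txt, e.txt, f.txt} staged={none}
After op 14 (git add f.txt): modified={a.txt, b.txt, e.txt} staged={f.txt}
After op 15 (modify c.txt): modified={a.txt, b.txt, c.txt, e.txt} staged={f.txt}
After op 16 (modify d.txt): modified={a.txt, b.txt, c.txt, d.txt, e.txt} staged={f.txt}
After op 17 (git add e.txt): modified={a.txt, b.txt, c.txt, d.txt} staged={e.txt, f.txt}
Final staged set: {e.txt, f.txt} -> count=2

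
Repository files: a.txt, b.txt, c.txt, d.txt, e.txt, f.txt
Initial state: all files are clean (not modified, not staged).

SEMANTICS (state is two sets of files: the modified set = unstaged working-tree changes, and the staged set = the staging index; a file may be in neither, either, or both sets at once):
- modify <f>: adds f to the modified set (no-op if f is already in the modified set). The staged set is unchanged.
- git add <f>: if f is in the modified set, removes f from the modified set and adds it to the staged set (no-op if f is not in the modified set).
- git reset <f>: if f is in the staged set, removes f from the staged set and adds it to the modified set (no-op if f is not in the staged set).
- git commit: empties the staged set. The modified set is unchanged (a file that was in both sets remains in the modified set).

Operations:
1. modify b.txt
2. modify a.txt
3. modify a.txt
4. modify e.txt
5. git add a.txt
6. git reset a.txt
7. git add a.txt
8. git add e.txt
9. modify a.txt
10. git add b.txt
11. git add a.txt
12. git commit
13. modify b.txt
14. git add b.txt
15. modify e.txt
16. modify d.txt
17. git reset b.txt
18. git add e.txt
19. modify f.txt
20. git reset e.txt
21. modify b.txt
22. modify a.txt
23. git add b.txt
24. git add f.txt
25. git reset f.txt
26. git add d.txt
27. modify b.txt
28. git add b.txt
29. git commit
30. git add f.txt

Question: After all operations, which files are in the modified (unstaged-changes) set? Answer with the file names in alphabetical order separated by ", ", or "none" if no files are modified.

Answer: a.txt, e.txt

Derivation:
After op 1 (modify b.txt): modified={b.txt} staged={none}
After op 2 (modify a.txt): modified={a.txt, b.txt} staged={none}
After op 3 (modify a.txt): modified={a.txt, b.txt} staged={none}
After op 4 (modify e.txt): modified={a.txt, b.txt, e.txt} staged={none}
After op 5 (git add a.txt): modified={b.txt, e.txt} staged={a.txt}
After op 6 (git reset a.txt): modified={a.txt, b.txt, e.txt} staged={none}
After op 7 (git add a.txt): modified={b.txt, e.txt} staged={a.txt}
After op 8 (git add e.txt): modified={b.txt} staged={a.txt, e.txt}
After op 9 (modify a.txt): modified={a.txt, b.txt} staged={a.txt, e.txt}
After op 10 (git add b.txt): modified={a.txt} staged={a.txt, b.txt, e.txt}
After op 11 (git add a.txt): modified={none} staged={a.txt, b.txt, e.txt}
After op 12 (git commit): modified={none} staged={none}
After op 13 (modify b.txt): modified={b.txt} staged={none}
After op 14 (git add b.txt): modified={none} staged={b.txt}
After op 15 (modify e.txt): modified={e.txt} staged={b.txt}
After op 16 (modify d.txt): modified={d.txt, e.txt} staged={b.txt}
After op 17 (git reset b.txt): modified={b.txt, d.txt, e.txt} staged={none}
After op 18 (git add e.txt): modified={b.txt, d.txt} staged={e.txt}
After op 19 (modify f.txt): modified={b.txt, d.txt, f.txt} staged={e.txt}
After op 20 (git reset e.txt): modified={b.txt, d.txt, e.txt, f.txt} staged={none}
After op 21 (modify b.txt): modified={b.txt, d.txt, e.txt, f.txt} staged={none}
After op 22 (modify a.txt): modified={a.txt, b.txt, d.txt, e.txt, f.txt} staged={none}
After op 23 (git add b.txt): modified={a.txt, d.txt, e.txt, f.txt} staged={b.txt}
After op 24 (git add f.txt): modified={a.txt, d.txt, e.txt} staged={b.txt, f.txt}
After op 25 (git reset f.txt): modified={a.txt, d.txt, e.txt, f.txt} staged={b.txt}
After op 26 (git add d.txt): modified={a.txt, e.txt, f.txt} staged={b.txt, d.txt}
After op 27 (modify b.txt): modified={a.txt, b.txt, e.txt, f.txt} staged={b.txt, d.txt}
After op 28 (git add b.txt): modified={a.txt, e.txt, f.txt} staged={b.txt, d.txt}
After op 29 (git commit): modified={a.txt, e.txt, f.txt} staged={none}
After op 30 (git add f.txt): modified={a.txt, e.txt} staged={f.txt}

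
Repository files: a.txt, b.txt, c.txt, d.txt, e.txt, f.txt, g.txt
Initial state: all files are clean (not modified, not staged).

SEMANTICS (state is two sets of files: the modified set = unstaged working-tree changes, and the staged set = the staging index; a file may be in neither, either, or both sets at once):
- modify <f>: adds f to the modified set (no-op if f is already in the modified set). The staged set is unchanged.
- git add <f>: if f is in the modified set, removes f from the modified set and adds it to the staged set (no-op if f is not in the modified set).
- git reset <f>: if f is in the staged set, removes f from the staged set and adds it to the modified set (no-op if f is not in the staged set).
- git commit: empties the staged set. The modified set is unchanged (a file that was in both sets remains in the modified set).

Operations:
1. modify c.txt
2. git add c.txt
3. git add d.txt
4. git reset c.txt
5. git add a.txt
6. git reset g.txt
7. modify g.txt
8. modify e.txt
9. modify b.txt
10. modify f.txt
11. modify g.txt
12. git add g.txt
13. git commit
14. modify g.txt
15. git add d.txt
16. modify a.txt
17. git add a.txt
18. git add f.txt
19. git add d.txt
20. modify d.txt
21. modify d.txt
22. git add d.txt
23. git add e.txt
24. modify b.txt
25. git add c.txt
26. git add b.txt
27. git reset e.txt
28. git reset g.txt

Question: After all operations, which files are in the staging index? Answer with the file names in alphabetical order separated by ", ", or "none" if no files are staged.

Answer: a.txt, b.txt, c.txt, d.txt, f.txt

Derivation:
After op 1 (modify c.txt): modified={c.txt} staged={none}
After op 2 (git add c.txt): modified={none} staged={c.txt}
After op 3 (git add d.txt): modified={none} staged={c.txt}
After op 4 (git reset c.txt): modified={c.txt} staged={none}
After op 5 (git add a.txt): modified={c.txt} staged={none}
After op 6 (git reset g.txt): modified={c.txt} staged={none}
After op 7 (modify g.txt): modified={c.txt, g.txt} staged={none}
After op 8 (modify e.txt): modified={c.txt, e.txt, g.txt} staged={none}
After op 9 (modify b.txt): modified={b.txt, c.txt, e.txt, g.txt} staged={none}
After op 10 (modify f.txt): modified={b.txt, c.txt, e.txt, f.txt, g.txt} staged={none}
After op 11 (modify g.txt): modified={b.txt, c.txt, e.txt, f.txt, g.txt} staged={none}
After op 12 (git add g.txt): modified={b.txt, c.txt, e.txt, f.txt} staged={g.txt}
After op 13 (git commit): modified={b.txt, c.txt, e.txt, f.txt} staged={none}
After op 14 (modify g.txt): modified={b.txt, c.txt, e.txt, f.txt, g.txt} staged={none}
After op 15 (git add d.txt): modified={b.txt, c.txt, e.txt, f.txt, g.txt} staged={none}
After op 16 (modify a.txt): modified={a.txt, b.txt, c.txt, e.txt, f.txt, g.txt} staged={none}
After op 17 (git add a.txt): modified={b.txt, c.txt, e.txt, f.txt, g.txt} staged={a.txt}
After op 18 (git add f.txt): modified={b.txt, c.txt, e.txt, g.txt} staged={a.txt, f.txt}
After op 19 (git add d.txt): modified={b.txt, c.txt, e.txt, g.txt} staged={a.txt, f.txt}
After op 20 (modify d.txt): modified={b.txt, c.txt, d.txt, e.txt, g.txt} staged={a.txt, f.txt}
After op 21 (modify d.txt): modified={b.txt, c.txt, d.txt, e.txt, g.txt} staged={a.txt, f.txt}
After op 22 (git add d.txt): modified={b.txt, c.txt, e.txt, g.txt} staged={a.txt, d.txt, f.txt}
After op 23 (git add e.txt): modified={b.txt, c.txt, g.txt} staged={a.txt, d.txt, e.txt, f.txt}
After op 24 (modify b.txt): modified={b.txt, c.txt, g.txt} staged={a.txt, d.txt, e.txt, f.txt}
After op 25 (git add c.txt): modified={b.txt, g.txt} staged={a.txt, c.txt, d.txt, e.txt, f.txt}
After op 26 (git add b.txt): modified={g.txt} staged={a.txt, b.txt, c.txt, d.txt, e.txt, f.txt}
After op 27 (git reset e.txt): modified={e.txt, g.txt} staged={a.txt, b.txt, c.txt, d.txt, f.txt}
After op 28 (git reset g.txt): modified={e.txt, g.txt} staged={a.txt, b.txt, c.txt, d.txt, f.txt}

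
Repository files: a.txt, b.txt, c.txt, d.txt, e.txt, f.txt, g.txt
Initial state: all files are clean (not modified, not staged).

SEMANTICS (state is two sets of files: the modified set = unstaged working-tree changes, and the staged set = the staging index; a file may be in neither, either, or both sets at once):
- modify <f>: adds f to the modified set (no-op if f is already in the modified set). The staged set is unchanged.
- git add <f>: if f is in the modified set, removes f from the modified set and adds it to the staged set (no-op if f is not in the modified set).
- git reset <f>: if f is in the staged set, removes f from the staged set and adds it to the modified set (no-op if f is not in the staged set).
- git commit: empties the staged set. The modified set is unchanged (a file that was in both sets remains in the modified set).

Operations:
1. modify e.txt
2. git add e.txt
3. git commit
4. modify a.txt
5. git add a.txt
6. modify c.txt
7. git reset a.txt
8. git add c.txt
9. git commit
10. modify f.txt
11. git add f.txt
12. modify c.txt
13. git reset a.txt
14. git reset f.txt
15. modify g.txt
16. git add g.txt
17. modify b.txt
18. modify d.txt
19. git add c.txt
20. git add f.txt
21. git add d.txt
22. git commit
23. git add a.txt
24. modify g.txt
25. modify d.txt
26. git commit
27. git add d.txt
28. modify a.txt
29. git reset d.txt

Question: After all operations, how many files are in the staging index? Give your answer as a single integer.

After op 1 (modify e.txt): modified={e.txt} staged={none}
After op 2 (git add e.txt): modified={none} staged={e.txt}
After op 3 (git commit): modified={none} staged={none}
After op 4 (modify a.txt): modified={a.txt} staged={none}
After op 5 (git add a.txt): modified={none} staged={a.txt}
After op 6 (modify c.txt): modified={c.txt} staged={a.txt}
After op 7 (git reset a.txt): modified={a.txt, c.txt} staged={none}
After op 8 (git add c.txt): modified={a.txt} staged={c.txt}
After op 9 (git commit): modified={a.txt} staged={none}
After op 10 (modify f.txt): modified={a.txt, f.txt} staged={none}
After op 11 (git add f.txt): modified={a.txt} staged={f.txt}
After op 12 (modify c.txt): modified={a.txt, c.txt} staged={f.txt}
After op 13 (git reset a.txt): modified={a.txt, c.txt} staged={f.txt}
After op 14 (git reset f.txt): modified={a.txt, c.txt, f.txt} staged={none}
After op 15 (modify g.txt): modified={a.txt, c.txt, f.txt, g.txt} staged={none}
After op 16 (git add g.txt): modified={a.txt, c.txt, f.txt} staged={g.txt}
After op 17 (modify b.txt): modified={a.txt, b.txt, c.txt, f.txt} staged={g.txt}
After op 18 (modify d.txt): modified={a.txt, b.txt, c.txt, d.txt, f.txt} staged={g.txt}
After op 19 (git add c.txt): modified={a.txt, b.txt, d.txt, f.txt} staged={c.txt, g.txt}
After op 20 (git add f.txt): modified={a.txt, b.txt, d.txt} staged={c.txt, f.txt, g.txt}
After op 21 (git add d.txt): modified={a.txt, b.txt} staged={c.txt, d.txt, f.txt, g.txt}
After op 22 (git commit): modified={a.txt, b.txt} staged={none}
After op 23 (git add a.txt): modified={b.txt} staged={a.txt}
After op 24 (modify g.txt): modified={b.txt, g.txt} staged={a.txt}
After op 25 (modify d.txt): modified={b.txt, d.txt, g.txt} staged={a.txt}
After op 26 (git commit): modified={b.txt, d.txt, g.txt} staged={none}
After op 27 (git add d.txt): modified={b.txt, g.txt} staged={d.txt}
After op 28 (modify a.txt): modified={a.txt, b.txt, g.txt} staged={d.txt}
After op 29 (git reset d.txt): modified={a.txt, b.txt, d.txt, g.txt} staged={none}
Final staged set: {none} -> count=0

Answer: 0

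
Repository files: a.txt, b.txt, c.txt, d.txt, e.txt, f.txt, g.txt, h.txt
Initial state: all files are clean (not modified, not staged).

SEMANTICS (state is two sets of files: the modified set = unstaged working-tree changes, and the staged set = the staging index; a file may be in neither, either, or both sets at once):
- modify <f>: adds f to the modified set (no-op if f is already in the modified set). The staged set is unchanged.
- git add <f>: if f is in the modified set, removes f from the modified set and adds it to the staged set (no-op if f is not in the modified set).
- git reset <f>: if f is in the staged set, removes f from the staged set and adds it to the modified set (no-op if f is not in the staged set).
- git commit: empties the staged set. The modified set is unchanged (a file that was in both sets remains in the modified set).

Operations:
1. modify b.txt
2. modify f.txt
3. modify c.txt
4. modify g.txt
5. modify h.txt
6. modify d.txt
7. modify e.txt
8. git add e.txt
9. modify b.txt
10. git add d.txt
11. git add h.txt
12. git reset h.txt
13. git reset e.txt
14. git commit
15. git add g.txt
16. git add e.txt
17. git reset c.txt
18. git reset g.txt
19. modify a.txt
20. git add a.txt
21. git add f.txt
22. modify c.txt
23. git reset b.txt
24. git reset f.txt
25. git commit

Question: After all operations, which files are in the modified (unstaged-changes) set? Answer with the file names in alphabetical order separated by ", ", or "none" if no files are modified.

After op 1 (modify b.txt): modified={b.txt} staged={none}
After op 2 (modify f.txt): modified={b.txt, f.txt} staged={none}
After op 3 (modify c.txt): modified={b.txt, c.txt, f.txt} staged={none}
After op 4 (modify g.txt): modified={b.txt, c.txt, f.txt, g.txt} staged={none}
After op 5 (modify h.txt): modified={b.txt, c.txt, f.txt, g.txt, h.txt} staged={none}
After op 6 (modify d.txt): modified={b.txt, c.txt, d.txt, f.txt, g.txt, h.txt} staged={none}
After op 7 (modify e.txt): modified={b.txt, c.txt, d.txt, e.txt, f.txt, g.txt, h.txt} staged={none}
After op 8 (git add e.txt): modified={b.txt, c.txt, d.txt, f.txt, g.txt, h.txt} staged={e.txt}
After op 9 (modify b.txt): modified={b.txt, c.txt, d.txt, f.txt, g.txt, h.txt} staged={e.txt}
After op 10 (git add d.txt): modified={b.txt, c.txt, f.txt, g.txt, h.txt} staged={d.txt, e.txt}
After op 11 (git add h.txt): modified={b.txt, c.txt, f.txt, g.txt} staged={d.txt, e.txt, h.txt}
After op 12 (git reset h.txt): modified={b.txt, c.txt, f.txt, g.txt, h.txt} staged={d.txt, e.txt}
After op 13 (git reset e.txt): modified={b.txt, c.txt, e.txt, f.txt, g.txt, h.txt} staged={d.txt}
After op 14 (git commit): modified={b.txt, c.txt, e.txt, f.txt, g.txt, h.txt} staged={none}
After op 15 (git add g.txt): modified={b.txt, c.txt, e.txt, f.txt, h.txt} staged={g.txt}
After op 16 (git add e.txt): modified={b.txt, c.txt, f.txt, h.txt} staged={e.txt, g.txt}
After op 17 (git reset c.txt): modified={b.txt, c.txt, f.txt, h.txt} staged={e.txt, g.txt}
After op 18 (git reset g.txt): modified={b.txt, c.txt, f.txt, g.txt, h.txt} staged={e.txt}
After op 19 (modify a.txt): modified={a.txt, b.txt, c.txt, f.txt, g.txt, h.txt} staged={e.txt}
After op 20 (git add a.txt): modified={b.txt, c.txt, f.txt, g.txt, h.txt} staged={a.txt, e.txt}
After op 21 (git add f.txt): modified={b.txt, c.txt, g.txt, h.txt} staged={a.txt, e.txt, f.txt}
After op 22 (modify c.txt): modified={b.txt, c.txt, g.txt, h.txt} staged={a.txt, e.txt, f.txt}
After op 23 (git reset b.txt): modified={b.txt, c.txt, g.txt, h.txt} staged={a.txt, e.txt, f.txt}
After op 24 (git reset f.txt): modified={b.txt, c.txt, f.txt, g.txt, h.txt} staged={a.txt, e.txt}
After op 25 (git commit): modified={b.txt, c.txt, f.txt, g.txt, h.txt} staged={none}

Answer: b.txt, c.txt, f.txt, g.txt, h.txt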